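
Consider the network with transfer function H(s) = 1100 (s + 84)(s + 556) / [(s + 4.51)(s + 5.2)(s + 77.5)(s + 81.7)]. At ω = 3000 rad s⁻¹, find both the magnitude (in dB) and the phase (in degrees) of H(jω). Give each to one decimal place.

|j3000 + 84| = √(3000² + 84²) = 3001
|j3000 + 556| = √(3000² + 556²) = 3051
|j3000 + 4.51| = √(3000² + 4.51²) = 3000
|j3000 + 5.2| = √(3000² + 5.2²) = 3000
|j3000 + 77.5| = √(3000² + 77.5²) = 3001
|j3000 + 81.7| = √(3000² + 81.7²) = 3001
|H(j3000)| = 1100 × 3001 × 3051 / (3000 × 3000 × 3001 × 3001) = 0.00012426
20 log₁₀(0.00012426) = -78.11 dB
∠(j3000 + 84) = arctan(3000/84) = 88.40°
∠(j3000 + 556) = arctan(3000/556) = 79.50°
∠(j3000 + 4.51) = arctan(3000/4.51) = 89.91°
∠(j3000 + 5.2) = arctan(3000/5.2) = 89.90°
∠(j3000 + 77.5) = arctan(3000/77.5) = 88.52°
∠(j3000 + 81.7) = arctan(3000/81.7) = 88.44°
∠H(j3000) = 88.40° + 79.50° − (89.91° + 89.90° + 88.52° + 88.44°) = -188.88°

|H| = -78.1 dB, ∠H = -188.9°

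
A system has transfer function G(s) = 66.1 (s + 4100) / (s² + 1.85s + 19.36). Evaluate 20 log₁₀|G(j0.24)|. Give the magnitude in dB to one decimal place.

82.9 dB

|j0.24 + 4100| = √(0.24² + 4100²) = 4100
|(j0.24)² + 1.85(j0.24) + 19.36| = |19.302 + j0.444| = 19.31
|G(j0.24)| = 66.1 × 4100 / 19.31 = 14037
20 log₁₀(14037) = 82.95 dB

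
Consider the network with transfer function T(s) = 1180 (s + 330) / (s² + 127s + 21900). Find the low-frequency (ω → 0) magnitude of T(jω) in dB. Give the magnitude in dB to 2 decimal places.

25.00 dB

T(0) = 1180 × 330 / 21900 = 17.781
20 log₁₀(17.781) = 24.999 dB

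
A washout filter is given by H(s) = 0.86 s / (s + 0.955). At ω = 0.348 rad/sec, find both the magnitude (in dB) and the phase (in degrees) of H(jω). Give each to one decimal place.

|H| = -10.6 dB, ∠H = 70.0°

|j0.348| = 0.348
|j0.348 + 0.955| = √(0.348² + 0.955²) = 1.016
|H(j0.348)| = 0.86 × 0.348 / 1.016 = 0.29444
20 log₁₀(0.29444) = -10.62 dB
∠(j0.348) = 90.00°
∠(j0.348 + 0.955) = arctan(0.348/0.955) = 20.02°
∠H(j0.348) = 90.00° − 20.02° = 69.98°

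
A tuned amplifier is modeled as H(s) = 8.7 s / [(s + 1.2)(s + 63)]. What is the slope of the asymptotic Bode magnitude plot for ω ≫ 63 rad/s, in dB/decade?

With 1 zero and 2 poles, the high-frequency asymptotic slope is 20 × (1 − 2) = -20 dB/decade.

-20 dB/decade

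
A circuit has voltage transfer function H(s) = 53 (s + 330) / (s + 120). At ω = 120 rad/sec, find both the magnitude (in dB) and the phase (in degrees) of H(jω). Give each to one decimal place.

|H| = 40.8 dB, ∠H = -25.0°

|j120 + 330| = √(120² + 330²) = 351.1
|j120 + 120| = √(120² + 120²) = 169.7
|H(j120)| = 53 × 351.1 / 169.7 = 109.66
20 log₁₀(109.66) = 40.80 dB
∠(j120 + 330) = arctan(120/330) = 19.98°
∠(j120 + 120) = arctan(120/120) = 45.00°
∠H(j120) = 19.98° − 45.00° = -25.02°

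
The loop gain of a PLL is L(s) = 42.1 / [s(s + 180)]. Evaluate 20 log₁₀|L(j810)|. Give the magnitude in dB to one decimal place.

-84.1 dB

|j810 + 180| = √(810² + 180²) = 829.8
|j810| = 810
|L(j810)| = 42.1 / (829.8 × 810) = 6.2639e-05
20 log₁₀(6.2639e-05) = -84.06 dB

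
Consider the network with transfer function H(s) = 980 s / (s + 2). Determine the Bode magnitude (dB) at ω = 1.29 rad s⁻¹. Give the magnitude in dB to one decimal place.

|j1.29| = 1.29
|j1.29 + 2| = √(1.29² + 2²) = 2.38
|H(j1.29)| = 980 × 1.29 / 2.38 = 531.19
20 log₁₀(531.19) = 54.51 dB

54.5 dB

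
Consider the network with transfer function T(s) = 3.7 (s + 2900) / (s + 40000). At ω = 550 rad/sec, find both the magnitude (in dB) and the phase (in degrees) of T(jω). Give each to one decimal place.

|T| = -11.3 dB, ∠T = 10.0°

|j550 + 2900| = √(550² + 2900²) = 2952
|j550 + 40000| = √(550² + 40000²) = 4e+04
|T(j550)| = 3.7 × 2952 / 4e+04 = 0.27301
20 log₁₀(0.27301) = -11.28 dB
∠(j550 + 2900) = arctan(550/2900) = 10.74°
∠(j550 + 40000) = arctan(550/40000) = 0.79°
∠T(j550) = 10.74° − 0.79° = 9.95°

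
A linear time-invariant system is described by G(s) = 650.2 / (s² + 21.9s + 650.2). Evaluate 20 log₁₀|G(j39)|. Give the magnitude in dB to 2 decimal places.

|(j39)² + 21.9(j39) + 650.2| = |-870.8 + j854.1| = 1220
|G(j39)| = 650.2 / 1220 = 0.53306
20 log₁₀(0.53306) = -5.464 dB

-5.46 dB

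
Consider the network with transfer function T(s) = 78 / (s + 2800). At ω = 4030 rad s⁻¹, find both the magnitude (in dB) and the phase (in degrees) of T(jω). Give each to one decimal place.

|j4030 + 2800| = √(4030² + 2800²) = 4907
|T(j4030)| = 78 / 4907 = 0.015895
20 log₁₀(0.015895) = -35.97 dB
∠(j4030 + 2800) = arctan(4030/2800) = 55.21°
∠T(j4030) = −55.21° = -55.21°

|T| = -36.0 dB, ∠T = -55.2°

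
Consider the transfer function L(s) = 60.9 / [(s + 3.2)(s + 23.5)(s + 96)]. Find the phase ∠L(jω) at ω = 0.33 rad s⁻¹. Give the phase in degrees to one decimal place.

-6.9°

∠(j0.33 + 3.2) = arctan(0.33/3.2) = 5.89°
∠(j0.33 + 23.5) = arctan(0.33/23.5) = 0.80°
∠(j0.33 + 96) = arctan(0.33/96) = 0.20°
∠L(j0.33) = − (5.89° + 0.80° + 0.20°) = -6.89°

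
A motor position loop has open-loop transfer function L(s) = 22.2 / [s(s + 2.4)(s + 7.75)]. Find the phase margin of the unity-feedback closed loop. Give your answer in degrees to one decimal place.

57.9°

Gain crossover: |L(jω)| = 1 at ω ≈ 1.08 rad/sec.
∠L(j1.08) = −90° − arctan(1.08/2.4) − arctan(1.08/7.75) ≈ -122.12°
PM = 180° + (-122.12°) = 57.88°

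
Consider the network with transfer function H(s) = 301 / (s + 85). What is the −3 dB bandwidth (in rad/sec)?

85 rad/sec

For a single-pole low-pass, the −3 dB point is at the pole: ω = 85 rad/sec.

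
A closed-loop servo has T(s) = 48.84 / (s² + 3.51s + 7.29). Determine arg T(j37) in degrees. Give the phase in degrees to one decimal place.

∠[(j37)² + 3.51(j37) + 7.29] = ∠[-1361.7 + j129.87] = 174.55°
∠T(j37) = −174.55° = -174.55°

-174.6°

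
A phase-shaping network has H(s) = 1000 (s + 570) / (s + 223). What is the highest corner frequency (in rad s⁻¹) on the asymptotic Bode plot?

Break frequencies occur at each pole and zero magnitude: 223 rad s⁻¹, 570 rad s⁻¹.
The highest is 570 rad s⁻¹.

570 rad s⁻¹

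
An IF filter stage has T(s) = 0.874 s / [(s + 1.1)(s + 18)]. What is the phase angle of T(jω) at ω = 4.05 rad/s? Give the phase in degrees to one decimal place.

∠(j4.05) = 90.00°
∠(j4.05 + 1.1) = arctan(4.05/1.1) = 74.80°
∠(j4.05 + 18) = arctan(4.05/18) = 12.68°
∠T(j4.05) = 90.00° − (74.80° + 12.68°) = 2.51°

2.5°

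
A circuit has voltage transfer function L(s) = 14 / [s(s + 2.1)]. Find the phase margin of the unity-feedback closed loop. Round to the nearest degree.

Gain crossover: |L(jω)| = 1 at ω ≈ 3.46 rad s⁻¹.
∠L(j3.46) = −90° − arctan(3.46/2.1) ≈ -148.74°
PM = 180° + (-148.74°) = 31.26°

31 deg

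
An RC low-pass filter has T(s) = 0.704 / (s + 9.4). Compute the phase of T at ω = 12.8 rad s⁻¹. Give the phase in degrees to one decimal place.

-53.7°

∠(j12.8 + 9.4) = arctan(12.8/9.4) = 53.71°
∠T(j12.8) = −53.71° = -53.71°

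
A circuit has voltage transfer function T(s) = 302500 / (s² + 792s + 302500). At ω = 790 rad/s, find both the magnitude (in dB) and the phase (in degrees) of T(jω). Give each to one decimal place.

|T| = -7.3 dB, ∠T = -117.2 deg

|(j790)² + 792(j790) + 302500| = |-3.216e+05 + j6.2568e+05| = 7.035e+05
|T(j790)| = 302500 / 7.035e+05 = 0.43
20 log₁₀(0.43) = -7.33 dB
∠[(j790)² + 792(j790) + 302500] = ∠[-3.216e+05 + j6.2568e+05] = 117.20°
∠T(j790) = −117.20° = -117.20°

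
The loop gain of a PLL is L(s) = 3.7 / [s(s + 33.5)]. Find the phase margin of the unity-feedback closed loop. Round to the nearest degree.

Gain crossover: |L(jω)| = 1 at ω ≈ 0.11 rad/s.
∠L(j0.11) = −90° − arctan(0.11/33.5) ≈ -90.19°
PM = 180° + (-90.19°) = 89.81°

90°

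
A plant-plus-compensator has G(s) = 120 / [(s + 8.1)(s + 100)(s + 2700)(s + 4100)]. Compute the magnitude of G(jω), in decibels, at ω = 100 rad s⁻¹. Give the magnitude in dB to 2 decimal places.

-182.35 dB

|j100 + 8.1| = √(100² + 8.1²) = 100.3
|j100 + 100| = √(100² + 100²) = 141.4
|j100 + 2700| = √(100² + 2700²) = 2702
|j100 + 4100| = √(100² + 4100²) = 4101
|G(j100)| = 120 / (100.3 × 141.4 × 2702 × 4101) = 7.6326e-10
20 log₁₀(7.6326e-10) = -182.347 dB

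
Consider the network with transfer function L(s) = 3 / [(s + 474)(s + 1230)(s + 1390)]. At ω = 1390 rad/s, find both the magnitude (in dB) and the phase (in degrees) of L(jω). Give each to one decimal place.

|j1390 + 474| = √(1390² + 474²) = 1469
|j1390 + 1230| = √(1390² + 1230²) = 1856
|j1390 + 1390| = √(1390² + 1390²) = 1966
|L(j1390)| = 3 / (1469 × 1856 × 1966) = 5.5988e-10
20 log₁₀(5.5988e-10) = -185.04 dB
∠(j1390 + 474) = arctan(1390/474) = 71.17°
∠(j1390 + 1230) = arctan(1390/1230) = 48.49°
∠(j1390 + 1390) = arctan(1390/1390) = 45.00°
∠L(j1390) = − (71.17° + 48.49° + 45.00°) = -164.66°

|L| = -185.0 dB, ∠L = -164.7°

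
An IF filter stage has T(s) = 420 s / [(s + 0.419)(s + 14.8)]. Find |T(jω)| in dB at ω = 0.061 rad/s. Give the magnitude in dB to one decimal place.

12.2 dB

|j0.061| = 0.061
|j0.061 + 0.419| = √(0.061² + 0.419²) = 0.4234
|j0.061 + 14.8| = √(0.061² + 14.8²) = 14.8
|T(j0.061)| = 420 × 0.061 / (0.4234 × 14.8) = 4.0883
20 log₁₀(4.0883) = 12.23 dB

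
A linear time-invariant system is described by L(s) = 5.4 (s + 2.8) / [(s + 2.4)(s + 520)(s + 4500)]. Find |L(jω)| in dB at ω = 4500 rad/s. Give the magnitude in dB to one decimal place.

|j4500 + 2.8| = √(4500² + 2.8²) = 4500
|j4500 + 2.4| = √(4500² + 2.4²) = 4500
|j4500 + 520| = √(4500² + 520²) = 4530
|j4500 + 4500| = √(4500² + 4500²) = 6364
|L(j4500)| = 5.4 × 4500 / (4500 × 4530 × 6364) = 1.8732e-07
20 log₁₀(1.8732e-07) = -134.55 dB

-134.5 dB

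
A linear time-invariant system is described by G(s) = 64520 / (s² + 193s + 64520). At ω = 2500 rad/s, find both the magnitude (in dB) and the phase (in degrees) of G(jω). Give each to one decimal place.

|G| = -39.7 dB, ∠G = -175.5°

|(j2500)² + 193(j2500) + 64520| = |-6.1855e+06 + j4.825e+05| = 6.204e+06
|G(j2500)| = 64520 / 6.204e+06 = 0.010399
20 log₁₀(0.010399) = -39.66 dB
∠[(j2500)² + 193(j2500) + 64520] = ∠[-6.1855e+06 + j4.825e+05] = 175.54°
∠G(j2500) = −175.54° = -175.54°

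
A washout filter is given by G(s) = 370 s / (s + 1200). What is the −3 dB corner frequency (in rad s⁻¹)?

1200 rad s⁻¹

For a single-pole high-pass, the −3 dB point is at the pole: ω = 1200 rad s⁻¹.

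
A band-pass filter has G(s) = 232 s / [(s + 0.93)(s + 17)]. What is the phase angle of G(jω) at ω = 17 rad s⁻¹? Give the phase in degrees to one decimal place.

∠(j17) = 90.00°
∠(j17 + 0.93) = arctan(17/0.93) = 86.87°
∠(j17 + 17) = arctan(17/17) = 45.00°
∠G(j17) = 90.00° − (86.87° + 45.00°) = -41.87°

-41.9°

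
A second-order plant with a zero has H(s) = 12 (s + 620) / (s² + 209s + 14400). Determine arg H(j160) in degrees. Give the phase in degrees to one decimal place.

-94.0°

∠(j160 + 620) = arctan(160/620) = 14.47°
∠[(j160)² + 209(j160) + 14400] = ∠[-11200 + j33440] = 108.52°
∠H(j160) = 14.47° − 108.52° = -94.05°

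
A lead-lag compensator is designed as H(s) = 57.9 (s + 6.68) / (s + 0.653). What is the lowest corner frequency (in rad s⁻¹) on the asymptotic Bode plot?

0.653 rad s⁻¹

Break frequencies occur at each pole and zero magnitude: 0.653 rad s⁻¹, 6.68 rad s⁻¹.
The lowest is 0.653 rad s⁻¹.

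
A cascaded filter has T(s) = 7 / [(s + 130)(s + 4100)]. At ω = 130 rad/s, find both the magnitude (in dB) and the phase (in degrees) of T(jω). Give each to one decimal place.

|j130 + 130| = √(130² + 130²) = 183.8
|j130 + 4100| = √(130² + 4100²) = 4102
|T(j130)| = 7 / (183.8 × 4102) = 9.2819e-06
20 log₁₀(9.2819e-06) = -100.65 dB
∠(j130 + 130) = arctan(130/130) = 45.00°
∠(j130 + 4100) = arctan(130/4100) = 1.82°
∠T(j130) = − (45.00° + 1.82°) = -46.82°

|T| = -100.6 dB, ∠T = -46.8 deg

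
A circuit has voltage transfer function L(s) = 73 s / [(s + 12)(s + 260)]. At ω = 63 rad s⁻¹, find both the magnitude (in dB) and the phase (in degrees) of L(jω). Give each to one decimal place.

|j63| = 63
|j63 + 12| = √(63² + 12²) = 64.13
|j63 + 260| = √(63² + 260²) = 267.5
|L(j63)| = 73 × 63 / (64.13 × 267.5) = 0.26805
20 log₁₀(0.26805) = -11.44 dB
∠(j63) = 90.00°
∠(j63 + 12) = arctan(63/12) = 79.22°
∠(j63 + 260) = arctan(63/260) = 13.62°
∠L(j63) = 90.00° − (79.22° + 13.62°) = -2.84°

|L| = -11.4 dB, ∠L = -2.8°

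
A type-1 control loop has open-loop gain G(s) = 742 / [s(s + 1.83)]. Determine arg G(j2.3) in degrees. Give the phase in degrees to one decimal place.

-141.5 deg

∠(j2.3 + 1.83) = arctan(2.3/1.83) = 51.49°
∠(j2.3) = 90.00°
∠G(j2.3) = − (51.49° + 90.00°) = -141.49°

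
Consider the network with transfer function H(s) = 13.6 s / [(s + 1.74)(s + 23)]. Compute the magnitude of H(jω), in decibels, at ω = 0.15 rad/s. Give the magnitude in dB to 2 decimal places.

-25.89 dB

|j0.15| = 0.15
|j0.15 + 1.74| = √(0.15² + 1.74²) = 1.746
|j0.15 + 23| = √(0.15² + 23²) = 23
|H(j0.15)| = 13.6 × 0.15 / (1.746 × 23) = 0.050785
20 log₁₀(0.050785) = -25.885 dB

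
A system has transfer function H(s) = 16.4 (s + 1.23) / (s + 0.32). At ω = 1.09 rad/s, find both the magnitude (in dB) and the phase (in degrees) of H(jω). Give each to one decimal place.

|j1.09 + 1.23| = √(1.09² + 1.23²) = 1.643
|j1.09 + 0.32| = √(1.09² + 0.32²) = 1.136
|H(j1.09)| = 16.4 × 1.643 / 1.136 = 23.726
20 log₁₀(23.726) = 27.50 dB
∠(j1.09 + 1.23) = arctan(1.09/1.23) = 41.55°
∠(j1.09 + 0.32) = arctan(1.09/0.32) = 73.64°
∠H(j1.09) = 41.55° − 73.64° = -32.09°

|H| = 27.5 dB, ∠H = -32.1°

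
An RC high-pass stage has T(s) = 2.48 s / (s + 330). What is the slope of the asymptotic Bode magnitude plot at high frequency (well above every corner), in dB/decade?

With 1 zero and 1 pole, the high-frequency asymptotic slope is 20 × (1 − 1) = 0 dB/decade.

0 dB/decade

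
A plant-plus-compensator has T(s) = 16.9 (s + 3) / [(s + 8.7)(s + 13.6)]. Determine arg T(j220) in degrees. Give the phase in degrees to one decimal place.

∠(j220 + 3) = arctan(220/3) = 89.22°
∠(j220 + 8.7) = arctan(220/8.7) = 87.74°
∠(j220 + 13.6) = arctan(220/13.6) = 86.46°
∠T(j220) = 89.22° − (87.74° + 86.46°) = -84.98°

-85.0°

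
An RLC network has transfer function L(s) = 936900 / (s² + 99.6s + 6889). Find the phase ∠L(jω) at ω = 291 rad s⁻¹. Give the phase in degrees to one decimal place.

∠[(j291)² + 99.6(j291) + 6889] = ∠[-77792 + j28984] = 159.57°
∠L(j291) = −159.57° = -159.57°

-159.6°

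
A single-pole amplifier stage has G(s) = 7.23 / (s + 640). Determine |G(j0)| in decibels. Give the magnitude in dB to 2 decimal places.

G(0) = 7.23 / 640 = 0.011297
20 log₁₀(0.011297) = -38.941 dB

-38.94 dB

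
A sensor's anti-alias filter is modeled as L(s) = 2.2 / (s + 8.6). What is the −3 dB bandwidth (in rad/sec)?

8.6 rad/sec

For a single-pole low-pass, the −3 dB point is at the pole: ω = 8.6 rad/sec.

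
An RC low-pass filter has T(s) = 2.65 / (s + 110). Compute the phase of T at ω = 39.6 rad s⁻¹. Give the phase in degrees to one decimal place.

-19.8°

∠(j39.6 + 110) = arctan(39.6/110) = 19.80°
∠T(j39.6) = −19.80° = -19.80°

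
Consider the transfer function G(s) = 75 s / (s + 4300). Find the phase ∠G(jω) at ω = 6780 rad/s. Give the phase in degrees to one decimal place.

32.4°

∠(j6780) = 90.00°
∠(j6780 + 4300) = arctan(6780/4300) = 57.62°
∠G(j6780) = 90.00° − 57.62° = 32.38°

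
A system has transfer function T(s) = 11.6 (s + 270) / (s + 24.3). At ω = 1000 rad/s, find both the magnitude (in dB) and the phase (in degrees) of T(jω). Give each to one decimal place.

|T| = 21.6 dB, ∠T = -13.7°

|j1000 + 270| = √(1000² + 270²) = 1036
|j1000 + 24.3| = √(1000² + 24.3²) = 1000
|T(j1000)| = 11.6 × 1036 / 1000 = 12.012
20 log₁₀(12.012) = 21.59 dB
∠(j1000 + 270) = arctan(1000/270) = 74.89°
∠(j1000 + 24.3) = arctan(1000/24.3) = 88.61°
∠T(j1000) = 74.89° − 88.61° = -13.72°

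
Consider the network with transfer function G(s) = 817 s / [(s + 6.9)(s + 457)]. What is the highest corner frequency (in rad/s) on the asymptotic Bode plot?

457 rad/s

Break frequencies occur at each pole and zero magnitude: 6.9 rad/s, 457 rad/s.
The highest is 457 rad/s.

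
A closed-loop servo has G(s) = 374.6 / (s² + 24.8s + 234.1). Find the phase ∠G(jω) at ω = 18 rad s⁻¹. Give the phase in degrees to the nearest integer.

∠[(j18)² + 24.8(j18) + 234.1] = ∠[-89.9 + j446.4] = 101.39°
∠G(j18) = −101.39° = -101.39°

-101 deg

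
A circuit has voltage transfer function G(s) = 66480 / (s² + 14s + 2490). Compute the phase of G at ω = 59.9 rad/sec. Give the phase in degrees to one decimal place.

∠[(j59.9)² + 14(j59.9) + 2490] = ∠[-1098 + j838.6] = 142.63°
∠G(j59.9) = −142.63° = -142.63°

-142.6°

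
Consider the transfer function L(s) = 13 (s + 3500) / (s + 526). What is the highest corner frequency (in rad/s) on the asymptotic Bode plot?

3500 rad/s

Break frequencies occur at each pole and zero magnitude: 526 rad/s, 3500 rad/s.
The highest is 3500 rad/s.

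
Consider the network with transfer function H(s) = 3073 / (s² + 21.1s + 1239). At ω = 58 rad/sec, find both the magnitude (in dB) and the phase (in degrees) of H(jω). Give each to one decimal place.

|(j58)² + 21.1(j58) + 1239| = |-2125 + j1223.8| = 2452
|H(j58)| = 3073 / 2452 = 1.2532
20 log₁₀(1.2532) = 1.96 dB
∠[(j58)² + 21.1(j58) + 1239] = ∠[-2125 + j1223.8] = 150.06°
∠H(j58) = −150.06° = -150.06°

|H| = 2.0 dB, ∠H = -150.1°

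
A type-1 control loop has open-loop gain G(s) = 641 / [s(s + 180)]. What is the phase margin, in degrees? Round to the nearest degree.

Gain crossover: |G(jω)| = 1 at ω ≈ 3.56 rad s⁻¹.
∠G(j3.56) = −90° − arctan(3.56/180) ≈ -91.13°
PM = 180° + (-91.13°) = 88.87°

89°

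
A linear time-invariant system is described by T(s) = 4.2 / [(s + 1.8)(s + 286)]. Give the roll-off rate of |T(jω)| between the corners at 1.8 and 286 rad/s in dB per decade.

In this band the factors already past their corner are: pole at 1.8; net slope = -20 dB/decade.

-20 dB/decade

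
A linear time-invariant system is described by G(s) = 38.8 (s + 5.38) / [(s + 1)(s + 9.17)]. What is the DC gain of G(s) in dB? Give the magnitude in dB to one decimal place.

G(0) = 38.8 × 5.38 / (1 × 9.17) = 22.764
20 log₁₀(22.764) = 27.14 dB

27.1 dB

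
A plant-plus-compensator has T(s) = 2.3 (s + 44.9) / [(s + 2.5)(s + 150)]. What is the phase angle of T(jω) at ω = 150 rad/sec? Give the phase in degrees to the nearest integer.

∠(j150 + 44.9) = arctan(150/44.9) = 73.34°
∠(j150 + 2.5) = arctan(150/2.5) = 89.05°
∠(j150 + 150) = arctan(150/150) = 45.00°
∠T(j150) = 73.34° − (89.05° + 45.00°) = -60.71°

-61°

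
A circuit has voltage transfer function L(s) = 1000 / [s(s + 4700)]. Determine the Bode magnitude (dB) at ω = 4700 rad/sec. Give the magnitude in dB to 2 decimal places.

|j4700 + 4700| = √(4700² + 4700²) = 6647
|j4700| = 4700
|L(j4700)| = 1000 / (6647 × 4700) = 3.201e-05
20 log₁₀(3.201e-05) = -89.894 dB

-89.89 dB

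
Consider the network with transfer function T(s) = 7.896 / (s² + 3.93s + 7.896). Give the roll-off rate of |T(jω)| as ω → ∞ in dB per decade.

-40 dB/decade

With 0 zeros and 2 poles, the high-frequency asymptotic slope is 20 × (0 − 2) = -40 dB/decade.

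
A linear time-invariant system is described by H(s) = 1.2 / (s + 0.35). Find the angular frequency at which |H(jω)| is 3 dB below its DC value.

For a single-pole low-pass, the −3 dB point is at the pole: ω = 0.35 rad/sec.

0.35 rad/sec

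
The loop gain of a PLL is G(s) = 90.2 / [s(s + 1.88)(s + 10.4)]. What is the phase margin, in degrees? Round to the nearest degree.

22°

Gain crossover: |G(jω)| = 1 at ω ≈ 2.61 rad/s.
∠G(j2.61) = −90° − arctan(2.61/1.88) − arctan(2.61/10.4) ≈ -158.37°
PM = 180° + (-158.37°) = 21.63°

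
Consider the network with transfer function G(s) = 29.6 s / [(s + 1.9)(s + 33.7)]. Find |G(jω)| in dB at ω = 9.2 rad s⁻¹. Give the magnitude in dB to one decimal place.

-1.6 dB

|j9.2| = 9.2
|j9.2 + 1.9| = √(9.2² + 1.9²) = 9.394
|j9.2 + 33.7| = √(9.2² + 33.7²) = 34.93
|G(j9.2)| = 29.6 × 9.2 / (9.394 × 34.93) = 0.82982
20 log₁₀(0.82982) = -1.62 dB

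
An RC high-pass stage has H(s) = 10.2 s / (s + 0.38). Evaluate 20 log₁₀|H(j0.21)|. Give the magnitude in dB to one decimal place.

13.9 dB

|j0.21| = 0.21
|j0.21 + 0.38| = √(0.21² + 0.38²) = 0.4342
|H(j0.21)| = 10.2 × 0.21 / 0.4342 = 4.9336
20 log₁₀(4.9336) = 13.86 dB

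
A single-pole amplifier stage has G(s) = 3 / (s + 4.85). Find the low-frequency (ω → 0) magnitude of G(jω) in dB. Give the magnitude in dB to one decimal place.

G(0) = 3 / 4.85 = 0.61856
20 log₁₀(0.61856) = -4.17 dB

-4.2 dB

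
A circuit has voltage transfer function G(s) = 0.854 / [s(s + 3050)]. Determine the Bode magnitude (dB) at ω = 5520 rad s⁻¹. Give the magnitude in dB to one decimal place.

|j5520 + 3050| = √(5520² + 3050²) = 6307
|j5520| = 5520
|G(j5520)| = 0.854 / (6307 × 5520) = 2.4532e-08
20 log₁₀(2.4532e-08) = -152.21 dB

-152.2 dB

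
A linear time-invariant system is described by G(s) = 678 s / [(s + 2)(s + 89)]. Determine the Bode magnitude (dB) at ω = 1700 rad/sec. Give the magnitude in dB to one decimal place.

-8.0 dB

|j1700| = 1700
|j1700 + 2| = √(1700² + 2²) = 1700
|j1700 + 89| = √(1700² + 89²) = 1702
|G(j1700)| = 678 × 1700 / (1700 × 1702) = 0.39828
20 log₁₀(0.39828) = -8.00 dB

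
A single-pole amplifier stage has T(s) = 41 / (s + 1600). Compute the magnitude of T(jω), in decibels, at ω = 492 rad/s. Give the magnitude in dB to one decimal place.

|j492 + 1600| = √(492² + 1600²) = 1674
|T(j492)| = 41 / 1674 = 0.024493
20 log₁₀(0.024493) = -32.22 dB

-32.2 dB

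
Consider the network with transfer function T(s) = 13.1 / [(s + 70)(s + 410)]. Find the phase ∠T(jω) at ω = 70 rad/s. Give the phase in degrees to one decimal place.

∠(j70 + 70) = arctan(70/70) = 45.00°
∠(j70 + 410) = arctan(70/410) = 9.69°
∠T(j70) = − (45.00° + 9.69°) = -54.69°

-54.7°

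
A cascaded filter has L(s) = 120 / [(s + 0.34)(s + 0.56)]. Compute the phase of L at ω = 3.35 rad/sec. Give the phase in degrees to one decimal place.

-164.7°

∠(j3.35 + 0.34) = arctan(3.35/0.34) = 84.20°
∠(j3.35 + 0.56) = arctan(3.35/0.56) = 80.51°
∠L(j3.35) = − (84.20° + 80.51°) = -164.71°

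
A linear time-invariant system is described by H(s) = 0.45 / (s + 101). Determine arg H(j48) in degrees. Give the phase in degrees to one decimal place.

∠(j48 + 101) = arctan(48/101) = 25.42°
∠H(j48) = −25.42° = -25.42°

-25.4°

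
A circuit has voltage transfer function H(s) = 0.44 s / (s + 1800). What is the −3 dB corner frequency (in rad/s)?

For a single-pole high-pass, the −3 dB point is at the pole: ω = 1800 rad/s.

1800 rad/s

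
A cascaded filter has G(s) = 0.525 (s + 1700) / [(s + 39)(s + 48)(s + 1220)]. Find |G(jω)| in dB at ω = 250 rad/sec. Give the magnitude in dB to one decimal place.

-99.0 dB

|j250 + 1700| = √(250² + 1700²) = 1718
|j250 + 39| = √(250² + 39²) = 253
|j250 + 48| = √(250² + 48²) = 254.6
|j250 + 1220| = √(250² + 1220²) = 1245
|G(j250)| = 0.525 × 1718 / (253 × 254.6 × 1245) = 1.1246e-05
20 log₁₀(1.1246e-05) = -98.98 dB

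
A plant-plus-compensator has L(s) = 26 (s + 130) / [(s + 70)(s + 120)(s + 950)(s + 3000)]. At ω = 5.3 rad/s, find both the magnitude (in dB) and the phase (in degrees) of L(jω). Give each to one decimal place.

|j5.3 + 130| = √(5.3² + 130²) = 130.1
|j5.3 + 70| = √(5.3² + 70²) = 70.2
|j5.3 + 120| = √(5.3² + 120²) = 120.1
|j5.3 + 950| = √(5.3² + 950²) = 950
|j5.3 + 3000| = √(5.3² + 3000²) = 3000
|L(j5.3)| = 26 × 130.1 / (70.2 × 120.1 × 950 × 3000) = 1.4076e-07
20 log₁₀(1.4076e-07) = -137.03 dB
∠(j5.3 + 130) = arctan(5.3/130) = 2.33°
∠(j5.3 + 70) = arctan(5.3/70) = 4.33°
∠(j5.3 + 120) = arctan(5.3/120) = 2.53°
∠(j5.3 + 950) = arctan(5.3/950) = 0.32°
∠(j5.3 + 3000) = arctan(5.3/3000) = 0.10°
∠L(j5.3) = 2.33° − (4.33° + 2.53° + 0.32° + 0.10°) = -4.95°

|L| = -137.0 dB, ∠L = -4.9°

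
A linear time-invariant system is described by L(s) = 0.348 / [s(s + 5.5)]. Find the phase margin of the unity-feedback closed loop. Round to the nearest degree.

89°

Gain crossover: |L(jω)| = 1 at ω ≈ 0.0633 rad/sec.
∠L(j0.0633) = −90° − arctan(0.0633/5.5) ≈ -90.66°
PM = 180° + (-90.66°) = 89.34°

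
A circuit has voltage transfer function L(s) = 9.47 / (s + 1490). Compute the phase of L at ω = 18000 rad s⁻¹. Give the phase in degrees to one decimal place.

∠(j18000 + 1490) = arctan(18000/1490) = 85.27°
∠L(j18000) = −85.27° = -85.27°

-85.3°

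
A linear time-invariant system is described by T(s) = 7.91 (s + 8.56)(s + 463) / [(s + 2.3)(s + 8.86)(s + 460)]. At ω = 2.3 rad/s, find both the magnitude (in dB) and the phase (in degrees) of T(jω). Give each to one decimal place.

|j2.3 + 8.56| = √(2.3² + 8.56²) = 8.864
|j2.3 + 463| = √(2.3² + 463²) = 463
|j2.3 + 2.3| = √(2.3² + 2.3²) = 3.253
|j2.3 + 8.86| = √(2.3² + 8.86²) = 9.154
|j2.3 + 460| = √(2.3² + 460²) = 460
|T(j2.3)| = 7.91 × 8.864 × 463 / (3.253 × 9.154 × 460) = 2.3701
20 log₁₀(2.3701) = 7.50 dB
∠(j2.3 + 8.56) = arctan(2.3/8.56) = 15.04°
∠(j2.3 + 463) = arctan(2.3/463) = 0.28°
∠(j2.3 + 2.3) = arctan(2.3/2.3) = 45.00°
∠(j2.3 + 8.86) = arctan(2.3/8.86) = 14.55°
∠(j2.3 + 460) = arctan(2.3/460) = 0.29°
∠T(j2.3) = 15.04° + 0.28° − (45.00° + 14.55° + 0.29°) = -44.51°

|T| = 7.5 dB, ∠T = -44.5°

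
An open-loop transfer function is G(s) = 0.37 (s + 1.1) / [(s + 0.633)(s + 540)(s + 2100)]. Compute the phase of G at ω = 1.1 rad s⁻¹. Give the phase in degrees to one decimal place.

∠(j1.1 + 1.1) = arctan(1.1/1.1) = 45.00°
∠(j1.1 + 0.633) = arctan(1.1/0.633) = 60.08°
∠(j1.1 + 540) = arctan(1.1/540) = 0.12°
∠(j1.1 + 2100) = arctan(1.1/2100) = 0.03°
∠G(j1.1) = 45.00° − (60.08° + 0.12° + 0.03°) = -15.23°

-15.2 deg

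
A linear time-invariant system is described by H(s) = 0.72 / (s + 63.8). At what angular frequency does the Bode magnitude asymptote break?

The single real pole at s = −63.8 gives a corner at ω = 63.8 rad s⁻¹.

63.8 rad s⁻¹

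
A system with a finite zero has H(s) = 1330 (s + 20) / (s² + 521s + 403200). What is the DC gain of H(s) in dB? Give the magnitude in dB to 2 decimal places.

-23.61 dB

H(0) = 1330 × 20 / 403200 = 0.065972
20 log₁₀(0.065972) = -23.613 dB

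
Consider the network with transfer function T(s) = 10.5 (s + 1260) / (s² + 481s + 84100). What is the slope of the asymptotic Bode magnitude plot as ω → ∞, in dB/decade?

-20 dB/decade

With 1 zero and 2 poles, the high-frequency asymptotic slope is 20 × (1 − 2) = -20 dB/decade.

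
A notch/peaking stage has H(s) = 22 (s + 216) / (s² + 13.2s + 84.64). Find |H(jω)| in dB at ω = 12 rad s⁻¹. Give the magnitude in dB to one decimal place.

29.0 dB

|j12 + 216| = √(12² + 216²) = 216.3
|(j12)² + 13.2(j12) + 84.64| = |-59.36 + j158.4| = 169.2
|H(j12)| = 22 × 216.3 / 169.2 = 28.136
20 log₁₀(28.136) = 28.99 dB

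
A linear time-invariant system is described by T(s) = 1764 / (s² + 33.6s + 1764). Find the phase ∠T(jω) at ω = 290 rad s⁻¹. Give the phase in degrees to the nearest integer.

-173°

∠[(j290)² + 33.6(j290) + 1764] = ∠[-82336 + j9744] = 173.25°
∠T(j290) = −173.25° = -173.25°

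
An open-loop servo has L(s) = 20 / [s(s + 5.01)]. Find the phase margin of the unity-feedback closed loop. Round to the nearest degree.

56°

Gain crossover: |L(jω)| = 1 at ω ≈ 3.33 rad/sec.
∠L(j3.33) = −90° − arctan(3.33/5.01) ≈ -123.58°
PM = 180° + (-123.58°) = 56.42°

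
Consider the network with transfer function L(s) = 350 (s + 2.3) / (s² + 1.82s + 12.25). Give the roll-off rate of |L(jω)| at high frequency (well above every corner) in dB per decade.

With 1 zero and 2 poles, the high-frequency asymptotic slope is 20 × (1 − 2) = -20 dB/decade.

-20 dB/decade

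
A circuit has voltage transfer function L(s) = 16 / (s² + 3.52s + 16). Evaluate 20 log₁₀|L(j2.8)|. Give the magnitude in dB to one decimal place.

|(j2.8)² + 3.52(j2.8) + 16| = |8.16 + j9.856| = 12.8
|L(j2.8)| = 16 / 12.8 = 1.2504
20 log₁₀(1.2504) = 1.94 dB

1.9 dB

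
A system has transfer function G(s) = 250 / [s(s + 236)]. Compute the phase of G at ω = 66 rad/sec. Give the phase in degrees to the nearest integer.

-106°

∠(j66 + 236) = arctan(66/236) = 15.62°
∠(j66) = 90.00°
∠G(j66) = − (15.62° + 90.00°) = -105.62°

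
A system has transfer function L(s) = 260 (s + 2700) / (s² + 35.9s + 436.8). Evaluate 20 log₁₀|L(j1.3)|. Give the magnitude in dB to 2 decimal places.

|j1.3 + 2700| = √(1.3² + 2700²) = 2700
|(j1.3)² + 35.9(j1.3) + 436.8| = |435.11 + j46.67| = 437.6
|L(j1.3)| = 260 × 2700 / 437.6 = 1604.2
20 log₁₀(1604.2) = 64.105 dB

64.11 dB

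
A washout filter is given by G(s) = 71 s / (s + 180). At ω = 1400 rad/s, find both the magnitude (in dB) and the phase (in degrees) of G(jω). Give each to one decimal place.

|G| = 37.0 dB, ∠G = 7.3°

|j1400| = 1400
|j1400 + 180| = √(1400² + 180²) = 1412
|G(j1400)| = 71 × 1400 / 1412 = 70.42
20 log₁₀(70.42) = 36.95 dB
∠(j1400) = 90.00°
∠(j1400 + 180) = arctan(1400/180) = 82.67°
∠G(j1400) = 90.00° − 82.67° = 7.33°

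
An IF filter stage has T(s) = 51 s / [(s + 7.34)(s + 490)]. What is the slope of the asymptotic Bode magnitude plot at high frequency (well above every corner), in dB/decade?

With 1 zero and 2 poles, the high-frequency asymptotic slope is 20 × (1 − 2) = -20 dB/decade.

-20 dB/decade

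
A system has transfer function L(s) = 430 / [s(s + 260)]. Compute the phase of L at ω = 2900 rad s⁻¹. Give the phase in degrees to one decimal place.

-174.9 deg

∠(j2900 + 260) = arctan(2900/260) = 84.88°
∠(j2900) = 90.00°
∠L(j2900) = − (84.88° + 90.00°) = -174.88°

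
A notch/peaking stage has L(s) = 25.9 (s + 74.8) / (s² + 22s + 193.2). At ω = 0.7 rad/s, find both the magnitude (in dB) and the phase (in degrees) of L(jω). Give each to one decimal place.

|L| = 20.0 dB, ∠L = -4.0 deg

|j0.7 + 74.8| = √(0.7² + 74.8²) = 74.8
|(j0.7)² + 22(j0.7) + 193.2| = |192.71 + j15.4| = 193.3
|L(j0.7)| = 25.9 × 74.8 / 193.3 = 10.022
20 log₁₀(10.022) = 20.02 dB
∠(j0.7 + 74.8) = arctan(0.7/74.8) = 0.54°
∠[(j0.7)² + 22(j0.7) + 193.2] = ∠[192.71 + j15.4] = 4.57°
∠L(j0.7) = 0.54° − 4.57° = -4.03°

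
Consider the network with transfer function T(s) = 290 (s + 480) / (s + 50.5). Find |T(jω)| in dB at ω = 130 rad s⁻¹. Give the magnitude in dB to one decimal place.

|j130 + 480| = √(130² + 480²) = 497.3
|j130 + 50.5| = √(130² + 50.5²) = 139.5
|T(j130)| = 290 × 497.3 / 139.5 = 1034.1
20 log₁₀(1034.1) = 60.29 dB

60.3 dB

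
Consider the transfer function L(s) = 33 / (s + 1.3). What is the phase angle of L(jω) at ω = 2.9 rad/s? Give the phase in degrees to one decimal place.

∠(j2.9 + 1.3) = arctan(2.9/1.3) = 65.85°
∠L(j2.9) = −65.85° = -65.85°

-65.9°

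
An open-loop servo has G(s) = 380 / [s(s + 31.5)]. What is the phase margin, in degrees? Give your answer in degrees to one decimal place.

Gain crossover: |G(jω)| = 1 at ω ≈ 11.3 rad/s.
∠G(j11.3) = −90° − arctan(11.3/31.5) ≈ -109.81°
PM = 180° + (-109.81°) = 70.19°

70.2°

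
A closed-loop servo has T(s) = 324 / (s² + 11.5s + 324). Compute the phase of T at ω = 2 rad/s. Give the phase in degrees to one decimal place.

∠[(j2)² + 11.5(j2) + 324] = ∠[320 + j23] = 4.11°
∠T(j2) = −4.11° = -4.11°

-4.1°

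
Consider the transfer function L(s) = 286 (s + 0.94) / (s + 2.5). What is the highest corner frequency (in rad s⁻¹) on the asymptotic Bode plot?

2.5 rad s⁻¹

Break frequencies occur at each pole and zero magnitude: 0.94 rad s⁻¹, 2.5 rad s⁻¹.
The highest is 2.5 rad s⁻¹.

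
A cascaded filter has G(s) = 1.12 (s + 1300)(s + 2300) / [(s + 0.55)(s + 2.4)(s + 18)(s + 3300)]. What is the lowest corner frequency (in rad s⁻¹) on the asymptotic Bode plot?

0.55 rad s⁻¹

Break frequencies occur at each pole and zero magnitude: 0.55 rad s⁻¹, 2.4 rad s⁻¹, 18 rad s⁻¹, 1300 rad s⁻¹, 2300 rad s⁻¹, 3300 rad s⁻¹.
The lowest is 0.55 rad s⁻¹.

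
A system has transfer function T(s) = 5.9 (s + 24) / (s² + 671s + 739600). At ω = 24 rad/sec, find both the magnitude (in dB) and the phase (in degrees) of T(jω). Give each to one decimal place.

|T| = -71.3 dB, ∠T = 43.8°

|j24 + 24| = √(24² + 24²) = 33.94
|(j24)² + 671(j24) + 739600| = |7.3902e+05 + j16104| = 7.392e+05
|T(j24)| = 5.9 × 33.94 / 7.392e+05 = 0.0002709
20 log₁₀(0.0002709) = -71.34 dB
∠(j24 + 24) = arctan(24/24) = 45.00°
∠[(j24)² + 671(j24) + 739600] = ∠[7.3902e+05 + j16104] = 1.25°
∠T(j24) = 45.00° − 1.25° = 43.75°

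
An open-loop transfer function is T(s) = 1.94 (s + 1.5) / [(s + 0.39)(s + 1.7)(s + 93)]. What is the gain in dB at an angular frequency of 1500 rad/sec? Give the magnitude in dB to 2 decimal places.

-121.30 dB

|j1500 + 1.5| = √(1500² + 1.5²) = 1500
|j1500 + 0.39| = √(1500² + 0.39²) = 1500
|j1500 + 1.7| = √(1500² + 1.7²) = 1500
|j1500 + 93| = √(1500² + 93²) = 1503
|T(j1500)| = 1.94 × 1500 / (1500 × 1500 × 1503) = 8.6057e-07
20 log₁₀(8.6057e-07) = -121.304 dB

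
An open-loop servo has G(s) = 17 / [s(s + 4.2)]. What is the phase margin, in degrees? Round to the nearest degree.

Gain crossover: |G(jω)| = 1 at ω ≈ 3.21 rad/s.
∠G(j3.21) = −90° − arctan(3.21/4.2) ≈ -127.43°
PM = 180° + (-127.43°) = 52.57°

53°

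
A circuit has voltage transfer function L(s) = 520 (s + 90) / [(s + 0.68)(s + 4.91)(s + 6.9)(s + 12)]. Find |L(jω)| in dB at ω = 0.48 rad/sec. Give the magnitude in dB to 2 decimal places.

42.75 dB

|j0.48 + 90| = √(0.48² + 90²) = 90
|j0.48 + 0.68| = √(0.48² + 0.68²) = 0.8323
|j0.48 + 4.91| = √(0.48² + 4.91²) = 4.933
|j0.48 + 6.9| = √(0.48² + 6.9²) = 6.917
|j0.48 + 12| = √(0.48² + 12²) = 12.01
|L(j0.48)| = 520 × 90 / (0.8323 × 4.933 × 6.917 × 12.01) = 137.21
20 log₁₀(137.21) = 42.748 dB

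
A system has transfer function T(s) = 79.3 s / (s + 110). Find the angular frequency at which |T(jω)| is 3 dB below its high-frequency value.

110 rad/sec

For a single-pole high-pass, the −3 dB point is at the pole: ω = 110 rad/sec.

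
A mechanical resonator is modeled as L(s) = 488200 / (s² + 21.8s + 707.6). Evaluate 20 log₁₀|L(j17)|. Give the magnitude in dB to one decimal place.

58.8 dB

|(j17)² + 21.8(j17) + 707.6| = |418.6 + j370.6| = 559.1
|L(j17)| = 488200 / 559.1 = 873.22
20 log₁₀(873.22) = 58.82 dB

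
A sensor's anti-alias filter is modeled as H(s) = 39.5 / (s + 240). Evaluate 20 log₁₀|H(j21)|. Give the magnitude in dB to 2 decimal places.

|j21 + 240| = √(21² + 240²) = 240.9
|H(j21)| = 39.5 / 240.9 = 0.16396
20 log₁₀(0.16396) = -15.705 dB

-15.71 dB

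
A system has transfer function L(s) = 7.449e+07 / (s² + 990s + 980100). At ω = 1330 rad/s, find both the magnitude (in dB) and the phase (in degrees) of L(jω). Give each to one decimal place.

|L| = 33.7 dB, ∠L = -120.9 deg

|(j1330)² + 990(j1330) + 980100| = |-7.888e+05 + j1.3167e+06| = 1.535e+06
|L(j1330)| = 7.449e+07 / 1.535e+06 = 48.531
20 log₁₀(48.531) = 33.72 dB
∠[(j1330)² + 990(j1330) + 980100] = ∠[-7.888e+05 + j1.3167e+06] = 120.92°
∠L(j1330) = −120.92° = -120.92°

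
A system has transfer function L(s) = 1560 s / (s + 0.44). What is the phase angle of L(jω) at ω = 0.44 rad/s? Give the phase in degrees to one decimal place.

∠(j0.44) = 90.00°
∠(j0.44 + 0.44) = arctan(0.44/0.44) = 45.00°
∠L(j0.44) = 90.00° − 45.00° = 45.00°

45.0°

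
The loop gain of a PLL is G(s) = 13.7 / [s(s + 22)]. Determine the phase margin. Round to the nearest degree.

88 deg

Gain crossover: |G(jω)| = 1 at ω ≈ 0.622 rad/s.
∠G(j0.622) = −90° − arctan(0.622/22) ≈ -91.62°
PM = 180° + (-91.62°) = 88.38°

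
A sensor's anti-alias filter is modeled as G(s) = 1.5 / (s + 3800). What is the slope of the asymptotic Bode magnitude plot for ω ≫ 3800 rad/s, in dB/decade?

-20 dB/decade

With 0 zeros and 1 pole, the high-frequency asymptotic slope is 20 × (0 − 1) = -20 dB/decade.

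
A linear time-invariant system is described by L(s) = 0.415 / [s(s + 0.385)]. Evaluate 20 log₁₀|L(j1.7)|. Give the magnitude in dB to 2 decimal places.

|j1.7 + 0.385| = √(1.7² + 0.385²) = 1.743
|j1.7| = 1.7
|L(j1.7)| = 0.415 / (1.743 × 1.7) = 0.14005
20 log₁₀(0.14005) = -17.074 dB

-17.07 dB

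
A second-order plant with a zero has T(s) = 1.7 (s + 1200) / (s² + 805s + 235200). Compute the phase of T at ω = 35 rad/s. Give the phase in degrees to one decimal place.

∠(j35 + 1200) = arctan(35/1200) = 1.67°
∠[(j35)² + 805(j35) + 235200] = ∠[2.3398e+05 + j28175] = 6.87°
∠T(j35) = 1.67° − 6.87° = -5.20°

-5.2 deg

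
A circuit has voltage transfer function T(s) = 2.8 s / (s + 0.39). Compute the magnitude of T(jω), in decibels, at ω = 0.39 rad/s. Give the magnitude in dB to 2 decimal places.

5.93 dB

|j0.39| = 0.39
|j0.39 + 0.39| = √(0.39² + 0.39²) = 0.5515
|T(j0.39)| = 2.8 × 0.39 / 0.5515 = 1.9799
20 log₁₀(1.9799) = 5.933 dB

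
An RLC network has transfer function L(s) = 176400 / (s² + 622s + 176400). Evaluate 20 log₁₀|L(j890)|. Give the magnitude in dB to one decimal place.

-13.4 dB

|(j890)² + 622(j890) + 176400| = |-6.157e+05 + j5.5358e+05| = 8.28e+05
|L(j890)| = 176400 / 8.28e+05 = 0.21305
20 log₁₀(0.21305) = -13.43 dB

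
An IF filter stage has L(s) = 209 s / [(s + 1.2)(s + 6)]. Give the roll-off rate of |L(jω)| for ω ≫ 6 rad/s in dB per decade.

-20 dB/decade

With 1 zero and 2 poles, the high-frequency asymptotic slope is 20 × (1 − 2) = -20 dB/decade.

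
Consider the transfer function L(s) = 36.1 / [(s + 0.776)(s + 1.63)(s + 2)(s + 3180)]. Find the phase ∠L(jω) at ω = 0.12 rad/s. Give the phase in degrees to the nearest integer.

-16°

∠(j0.12 + 0.776) = arctan(0.12/0.776) = 8.79°
∠(j0.12 + 1.63) = arctan(0.12/1.63) = 4.21°
∠(j0.12 + 2) = arctan(0.12/2) = 3.43°
∠(j0.12 + 3180) = arctan(0.12/3180) = 0.00°
∠L(j0.12) = − (8.79° + 4.21° + 3.43° + 0.00°) = -16.44°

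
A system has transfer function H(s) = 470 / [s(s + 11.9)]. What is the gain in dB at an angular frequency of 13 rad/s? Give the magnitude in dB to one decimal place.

|j13 + 11.9| = √(13² + 11.9²) = 17.62
|j13| = 13
|H(j13)| = 470 / (17.62 × 13) = 2.0514
20 log₁₀(2.0514) = 6.24 dB

6.2 dB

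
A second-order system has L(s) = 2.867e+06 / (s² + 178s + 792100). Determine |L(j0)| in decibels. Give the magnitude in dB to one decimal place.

11.2 dB

L(0) = 2.867e+06 / 792100 = 3.6195
20 log₁₀(3.6195) = 11.17 dB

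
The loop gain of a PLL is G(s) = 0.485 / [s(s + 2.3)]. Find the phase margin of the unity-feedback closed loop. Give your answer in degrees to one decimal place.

84.8°

Gain crossover: |G(jω)| = 1 at ω ≈ 0.21 rad s⁻¹.
∠G(j0.21) = −90° − arctan(0.21/2.3) ≈ -95.22°
PM = 180° + (-95.22°) = 84.78°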